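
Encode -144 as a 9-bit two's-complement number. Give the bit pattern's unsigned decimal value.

144 in 9 bits: 010010000
Invert: 101101111
Add 1:  101110000 = 368
(Check: 2^9 - 144 = 512 - 144 = 368.)

368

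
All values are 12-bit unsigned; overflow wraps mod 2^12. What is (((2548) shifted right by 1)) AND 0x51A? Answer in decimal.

2548 = 100111110100
→ shifted right by 1 → 010011111010 = 1274
0x51A = 010100011010
→ AND → 010000011010 = 1050

1050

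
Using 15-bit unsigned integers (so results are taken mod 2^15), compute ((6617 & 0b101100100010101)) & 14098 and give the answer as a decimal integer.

6617 = 001100111011001
0b101100100010101 = 101100100010101
→ & → 001100100010001 = 6417
14098 = 011011100010010
→ & → 001000100010000 = 4368

4368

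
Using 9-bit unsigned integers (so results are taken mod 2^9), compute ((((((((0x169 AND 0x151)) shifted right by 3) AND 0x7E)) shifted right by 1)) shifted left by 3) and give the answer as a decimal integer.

160

0x169 = 101101001
0x151 = 101010001
→ AND → 101000001 = 321
→ shifted right by 3 → 000101000 = 40
0x7E = 001111110
→ AND → 000101000 = 40
→ shifted right by 1 → 000010100 = 20
→ shifted left by 3 (mod 2^9) → 010100000 = 160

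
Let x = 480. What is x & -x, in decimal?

32

x = 111100000 = 480
-x (two's complement) = …000100000
AND   = 000100000 = 32
(x & -x isolates the lowest set bit of x.)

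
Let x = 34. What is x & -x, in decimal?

x = 100010 = 34
-x (two's complement) = …011110
AND   = 000010 = 2
(x & -x isolates the lowest set bit of x.)

2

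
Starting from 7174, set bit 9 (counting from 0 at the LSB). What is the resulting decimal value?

7686

x = 01110000000110
bit 9 is currently 0; set it via x | (1 << 9) = x | 512
→ 01111000000110 = 7686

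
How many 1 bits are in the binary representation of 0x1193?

0x1193 = 1000110010011
Count the 1s: 1 + 1 + 1 + 1 + 1 + 1 = 6

6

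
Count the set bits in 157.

5

157 = 10011101
Count the 1s: 1 + 1 + 1 + 1 + 1 = 5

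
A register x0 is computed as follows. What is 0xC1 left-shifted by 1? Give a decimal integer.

0xC1 = 011000001
shift left by 1 → 110000010 = 386
(equivalently, 193 × 2^1 = 193 × 2)

386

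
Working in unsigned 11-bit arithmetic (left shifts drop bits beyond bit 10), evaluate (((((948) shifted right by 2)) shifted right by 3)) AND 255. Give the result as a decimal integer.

948 = 01110110100
→ shifted right by 2 → 00011101101 = 237
→ shifted right by 3 → 00000011101 = 29
255 = 00011111111
→ AND → 00000011101 = 29

29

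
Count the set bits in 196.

196 = 11000100
Count the 1s: 1 + 1 + 1 = 3

3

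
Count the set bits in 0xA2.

3

0xA2 = 10100010
Count the 1s: 1 + 1 + 1 = 3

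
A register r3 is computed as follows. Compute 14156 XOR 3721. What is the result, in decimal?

14789

14156 = 11011101001100
3721 = 00111010001001
XOR → 11100111000101 = 14789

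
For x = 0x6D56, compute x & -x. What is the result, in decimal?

2

x = 110110101010110 = 27990
-x (two's complement) = …001001010101010
AND   = 000000000000010 = 2
(x & -x isolates the lowest set bit of x.)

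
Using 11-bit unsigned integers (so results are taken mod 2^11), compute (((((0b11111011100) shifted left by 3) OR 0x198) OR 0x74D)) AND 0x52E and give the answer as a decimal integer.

0b11111011100 = 11111011100
→ shifted left by 3 (mod 2^11) → 11011100000 = 1760
0x198 = 00110011000
→ OR → 11111111000 = 2040
0x74D = 11101001101
→ OR → 11111111101 = 2045
0x52E = 10100101110
→ AND → 10100101100 = 1324

1324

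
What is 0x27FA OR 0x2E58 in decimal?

12282

0x27FA = 10011111111010
0x2E58 = 10111001011000
 OR → 10111111111010 = 12282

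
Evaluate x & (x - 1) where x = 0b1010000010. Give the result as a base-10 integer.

x = 1010000010 = 642
x - 1 = 1010000001
AND   = 1010000000 = 640
(x & (x - 1) clears the lowest set bit of x.)

640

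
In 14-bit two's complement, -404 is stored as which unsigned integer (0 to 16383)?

404 in 14 bits: 00000110010100
Invert: 11111001101011
Add 1:  11111001101100 = 15980
(Check: 2^14 - 404 = 16384 - 404 = 15980.)

15980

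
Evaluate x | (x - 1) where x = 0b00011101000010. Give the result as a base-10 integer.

1859

x = 11101000010 = 1858
x - 1 = 11101000001
OR    = 11101000011 = 1859
(x | (x - 1) sets all bits below the lowest set bit.)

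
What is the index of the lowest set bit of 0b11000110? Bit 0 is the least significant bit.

1

0b11000110 = 11000110
Trailing zeros: 1, so the lowest set bit is bit 1 (value 2).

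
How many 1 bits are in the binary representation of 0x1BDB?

0x1BDB = 1101111011011
Count the 1s: 1 + 1 + 1 + 1 + 1 + 1 + 1 + 1 + 1 + 1 = 10

10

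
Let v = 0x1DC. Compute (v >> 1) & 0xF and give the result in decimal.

14

v = 00111011100
Shift right by 1: 0011101110
Mask low 4 bits: 1110 = 14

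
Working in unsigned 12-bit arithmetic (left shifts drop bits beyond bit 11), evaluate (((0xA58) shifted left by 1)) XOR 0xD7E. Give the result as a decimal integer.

0xA58 = 101001011000
→ shifted left by 1 (mod 2^12) → 010010110000 = 1200
0xD7E = 110101111110
→ XOR → 100111001110 = 2510

2510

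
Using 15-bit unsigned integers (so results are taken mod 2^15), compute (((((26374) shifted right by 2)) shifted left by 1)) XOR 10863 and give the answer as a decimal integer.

26374 = 110011100000110
→ shifted right by 2 → 001100111000001 = 6593
→ shifted left by 1 (mod 2^15) → 011001110000010 = 13186
10863 = 010101001101111
→ XOR → 001100111101101 = 6637

6637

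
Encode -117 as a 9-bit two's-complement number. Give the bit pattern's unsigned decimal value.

117 in 9 bits: 001110101
Invert: 110001010
Add 1:  110001011 = 395
(Check: 2^9 - 117 = 512 - 117 = 395.)

395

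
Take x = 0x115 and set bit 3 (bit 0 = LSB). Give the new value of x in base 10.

285

x = 100010101
bit 3 is currently 0; set it via x | (1 << 3) = x | 8
→ 100011101 = 285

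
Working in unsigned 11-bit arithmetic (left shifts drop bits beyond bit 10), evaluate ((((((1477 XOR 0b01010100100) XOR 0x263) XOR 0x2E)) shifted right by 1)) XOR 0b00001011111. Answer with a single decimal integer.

1477 = 10111000101
0b01010100100 = 01010100100
→ XOR → 11101100001 = 1889
0x263 = 01001100011
→ XOR → 10100000010 = 1282
0x2E = 00000101110
→ XOR → 10100101100 = 1324
→ shifted right by 1 → 01010010110 = 662
0b00001011111 = 00001011111
→ XOR → 01011001001 = 713

713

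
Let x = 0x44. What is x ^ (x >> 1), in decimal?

x = 1000100 = 68
x>>1 = 0100010
XOR  = 1100110 = 102
(x ^ (x >> 1) gives the standard binary-reflected Gray code of x.)

102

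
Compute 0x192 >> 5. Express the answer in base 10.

12

0x192 = 110010010
shift right by 5 → 000001100 = 12
(equivalently, floor(402 / 32))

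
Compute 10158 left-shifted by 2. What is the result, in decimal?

40632

10158 = 0010011110101110
shift left by 2 → 1001111010111000 = 40632
(equivalently, 10158 × 2^2 = 10158 × 4)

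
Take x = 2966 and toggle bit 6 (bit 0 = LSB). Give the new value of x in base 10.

3030

x = 101110010110
bit 6 is currently 0; toggle it via x ^ (1 << 6) = x ^ 64
→ 101111010110 = 3030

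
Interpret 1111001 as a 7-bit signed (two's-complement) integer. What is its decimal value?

pattern = 1111001 (MSB is 1 ⇒ negative)
Invert: 0000110, add 1 → 0000111 = 7, so the value is -7.
(Equivalently: 121 - 2^7 = 121 - 128 = -7.)

-7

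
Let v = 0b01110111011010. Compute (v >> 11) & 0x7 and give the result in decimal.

v = 01110111011010
Shift right by 11: 011
Mask low 3 bits: 011 = 3

3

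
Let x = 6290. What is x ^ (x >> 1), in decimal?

5339

x = 1100010010010 = 6290
x>>1 = 0110001001001
XOR  = 1010011011011 = 5339
(x ^ (x >> 1) gives the standard binary-reflected Gray code of x.)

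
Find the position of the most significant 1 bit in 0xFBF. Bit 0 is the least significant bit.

11

0xFBF = 111110111111
The topmost 1 is at position 11 (since 2^11 = 2048 ≤ 4031 < 4096).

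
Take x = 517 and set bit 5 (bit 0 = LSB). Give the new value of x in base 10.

x = 1000000101
bit 5 is currently 0; set it via x | (1 << 5) = x | 32
→ 1000100101 = 549

549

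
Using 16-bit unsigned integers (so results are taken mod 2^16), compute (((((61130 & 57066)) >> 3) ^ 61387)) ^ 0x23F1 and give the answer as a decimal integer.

61130 = 1110111011001010
57066 = 1101111011101010
→ & → 1100111011001010 = 52938
→ >> 3 → 0001100111011001 = 6617
61387 = 1110111111001011
→ ^ → 1111011000010010 = 62994
0x23F1 = 0010001111110001
→ ^ → 1101010111100011 = 54755

54755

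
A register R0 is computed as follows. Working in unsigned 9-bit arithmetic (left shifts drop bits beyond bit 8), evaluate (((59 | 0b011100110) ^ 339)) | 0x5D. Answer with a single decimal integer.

509

59 = 000111011
0b011100110 = 011100110
→ | → 011111111 = 255
339 = 101010011
→ ^ → 110101100 = 428
0x5D = 001011101
→ | → 111111101 = 509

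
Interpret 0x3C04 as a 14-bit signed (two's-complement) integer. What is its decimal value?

-1020

pattern = 11110000000100 (MSB is 1 ⇒ negative)
Invert: 00001111111011, add 1 → 00001111111100 = 1020, so the value is -1020.
(Equivalently: 15364 - 2^14 = 15364 - 16384 = -1020.)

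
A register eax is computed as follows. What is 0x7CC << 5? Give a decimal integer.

0x7CC = 0000011111001100
shift left by 5 → 1111100110000000 = 63872
(equivalently, 1996 × 2^5 = 1996 × 32)

63872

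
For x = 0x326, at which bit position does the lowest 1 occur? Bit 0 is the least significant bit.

0x326 = 1100100110
Trailing zeros: 1, so the lowest set bit is bit 1 (value 2).

1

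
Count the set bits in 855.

7

855 = 1101010111
Count the 1s: 1 + 1 + 1 + 1 + 1 + 1 + 1 = 7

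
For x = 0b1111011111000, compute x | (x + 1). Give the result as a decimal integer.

7929

x = 1111011111000 = 7928
x + 1 = 1111011111001
OR    = 1111011111001 = 7929
(x | (x + 1) sets the lowest cleared bit.)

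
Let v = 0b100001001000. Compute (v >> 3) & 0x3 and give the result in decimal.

v = 100001001000
Shift right by 3: 100001001
Mask low 2 bits: 01 = 1

1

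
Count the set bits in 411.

411 = 110011011
Count the 1s: 1 + 1 + 1 + 1 + 1 + 1 = 6

6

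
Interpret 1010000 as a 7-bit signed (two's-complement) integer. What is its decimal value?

pattern = 1010000 (MSB is 1 ⇒ negative)
Invert: 0101111, add 1 → 0110000 = 48, so the value is -48.
(Equivalently: 80 - 2^7 = 80 - 128 = -48.)

-48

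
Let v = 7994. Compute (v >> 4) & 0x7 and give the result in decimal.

v = 1111100111010
Shift right by 4: 111110011
Mask low 3 bits: 011 = 3

3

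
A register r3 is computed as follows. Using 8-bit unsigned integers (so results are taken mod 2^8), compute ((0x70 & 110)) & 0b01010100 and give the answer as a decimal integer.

64

0x70 = 01110000
110 = 01101110
→ & → 01100000 = 96
0b01010100 = 01010100
→ & → 01000000 = 64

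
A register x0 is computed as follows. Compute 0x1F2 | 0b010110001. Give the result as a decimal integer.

0x1F2 = 111110010
b = 010110001
 OR → 111110011 = 499

499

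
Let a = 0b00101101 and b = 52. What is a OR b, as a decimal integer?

61

a = 101101
52 = 110100
 OR → 111101 = 61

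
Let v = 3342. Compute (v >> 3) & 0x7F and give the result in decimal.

v = 110100001110
Shift right by 3: 110100001
Mask low 7 bits: 0100001 = 33

33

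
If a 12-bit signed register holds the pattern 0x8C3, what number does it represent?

pattern = 100011000011 (MSB is 1 ⇒ negative)
Invert: 011100111100, add 1 → 011100111101 = 1853, so the value is -1853.
(Equivalently: 2243 - 2^12 = 2243 - 4096 = -1853.)

-1853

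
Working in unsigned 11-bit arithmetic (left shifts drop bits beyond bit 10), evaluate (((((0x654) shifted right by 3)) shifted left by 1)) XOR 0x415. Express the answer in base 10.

1409

0x654 = 11001010100
→ shifted right by 3 → 00011001010 = 202
→ shifted left by 1 (mod 2^11) → 00110010100 = 404
0x415 = 10000010101
→ XOR → 10110000001 = 1409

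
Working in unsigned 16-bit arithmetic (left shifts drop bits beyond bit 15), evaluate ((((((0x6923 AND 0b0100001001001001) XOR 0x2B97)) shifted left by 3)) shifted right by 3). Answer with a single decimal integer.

0x6923 = 0110100100100011
0b0100001001001001 = 0100001001001001
→ AND → 0100000000000001 = 16385
0x2B97 = 0010101110010111
→ XOR → 0110101110010110 = 27542
→ shifted left by 3 (mod 2^16) → 0101110010110000 = 23728
→ shifted right by 3 → 0000101110010110 = 2966

2966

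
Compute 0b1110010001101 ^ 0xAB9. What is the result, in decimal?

a = 1110010001101
0xAB9 = 0101010111001
XOR → 1011000110100 = 5684

5684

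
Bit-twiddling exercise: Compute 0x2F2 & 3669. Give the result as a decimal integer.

592

0x2F2 = 001011110010
3669 = 111001010101
AND → 001001010000 = 592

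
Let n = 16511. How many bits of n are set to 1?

16511 = 100000001111111
Count the 1s: 1 + 1 + 1 + 1 + 1 + 1 + 1 + 1 = 8

8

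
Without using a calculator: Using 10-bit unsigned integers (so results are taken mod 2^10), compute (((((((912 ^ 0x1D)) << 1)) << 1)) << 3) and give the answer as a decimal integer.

416

912 = 1110010000
0x1D = 0000011101
→ ^ → 1110001101 = 909
→ << 1 (mod 2^10) → 1100011010 = 794
→ << 1 (mod 2^10) → 1000110100 = 564
→ << 3 (mod 2^10) → 0110100000 = 416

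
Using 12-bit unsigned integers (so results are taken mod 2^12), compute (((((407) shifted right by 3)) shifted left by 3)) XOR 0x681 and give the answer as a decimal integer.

1809

407 = 000110010111
→ shifted right by 3 → 000000110010 = 50
→ shifted left by 3 (mod 2^12) → 000110010000 = 400
0x681 = 011010000001
→ XOR → 011100010001 = 1809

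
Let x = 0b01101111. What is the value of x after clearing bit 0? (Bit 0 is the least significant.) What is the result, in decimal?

110

x = 01101111
bit 0 is currently 1; clear it via x & ~(1 << 0) = x & ~1
→ 01101110 = 110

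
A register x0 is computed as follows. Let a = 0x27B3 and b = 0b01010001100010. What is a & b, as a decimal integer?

1058

0x27B3 = 10011110110011
b = 01010001100010
AND → 00010000100010 = 1058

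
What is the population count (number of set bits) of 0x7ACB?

0x7ACB = 111101011001011
Count the 1s: 1 + 1 + 1 + 1 + 1 + 1 + 1 + 1 + 1 + 1 = 10

10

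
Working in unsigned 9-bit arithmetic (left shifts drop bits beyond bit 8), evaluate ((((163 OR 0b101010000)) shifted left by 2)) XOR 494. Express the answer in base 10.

163 = 010100011
0b101010000 = 101010000
→ OR → 111110011 = 499
→ shifted left by 2 (mod 2^9) → 111001100 = 460
494 = 111101110
→ XOR → 000100010 = 34

34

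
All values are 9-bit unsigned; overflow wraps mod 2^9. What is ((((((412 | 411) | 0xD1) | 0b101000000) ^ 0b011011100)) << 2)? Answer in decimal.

12

412 = 110011100
411 = 110011011
→ | → 110011111 = 415
0xD1 = 011010001
→ | → 111011111 = 479
0b101000000 = 101000000
→ | → 111011111 = 479
0b011011100 = 011011100
→ ^ → 100000011 = 259
→ << 2 (mod 2^9) → 000001100 = 12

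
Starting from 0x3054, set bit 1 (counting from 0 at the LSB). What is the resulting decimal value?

x = 11000001010100
bit 1 is currently 0; set it via x | (1 << 1) = x | 2
→ 11000001010110 = 12374

12374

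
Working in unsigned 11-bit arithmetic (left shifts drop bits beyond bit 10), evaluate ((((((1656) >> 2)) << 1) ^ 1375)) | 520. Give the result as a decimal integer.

1656 = 11001111000
→ >> 2 → 00110011110 = 414
→ << 1 (mod 2^11) → 01100111100 = 828
1375 = 10101011111
→ ^ → 11001100011 = 1635
520 = 01000001000
→ | → 11001101011 = 1643

1643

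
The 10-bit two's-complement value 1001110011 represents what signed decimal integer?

pattern = 1001110011 (MSB is 1 ⇒ negative)
Invert: 0110001100, add 1 → 0110001101 = 397, so the value is -397.
(Equivalently: 627 - 2^10 = 627 - 1024 = -397.)

-397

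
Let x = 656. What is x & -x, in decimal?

16

x = 1010010000 = 656
-x (two's complement) = …0101110000
AND   = 0000010000 = 16
(x & -x isolates the lowest set bit of x.)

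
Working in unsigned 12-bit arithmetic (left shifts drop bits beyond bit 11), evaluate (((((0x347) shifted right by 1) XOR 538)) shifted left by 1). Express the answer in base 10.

0x347 = 001101000111
→ shifted right by 1 → 000110100011 = 419
538 = 001000011010
→ XOR → 001110111001 = 953
→ shifted left by 1 (mod 2^12) → 011101110010 = 1906

1906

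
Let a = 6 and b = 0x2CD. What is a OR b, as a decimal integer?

719

6 = 0000000110
0x2CD = 1011001101
 OR → 1011001111 = 719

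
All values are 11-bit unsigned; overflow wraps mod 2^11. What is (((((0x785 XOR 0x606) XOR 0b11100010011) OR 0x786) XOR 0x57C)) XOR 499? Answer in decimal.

0x785 = 11110000101
0x606 = 11000000110
→ XOR → 00110000011 = 387
0b11100010011 = 11100010011
→ XOR → 11010010000 = 1680
0x786 = 11110000110
→ OR → 11110010110 = 1942
0x57C = 10101111100
→ XOR → 01011101010 = 746
499 = 00111110011
→ XOR → 01100011001 = 793

793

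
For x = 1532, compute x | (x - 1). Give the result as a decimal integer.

x = 10111111100 = 1532
x - 1 = 10111111011
OR    = 10111111111 = 1535
(x | (x - 1) sets all bits below the lowest set bit.)

1535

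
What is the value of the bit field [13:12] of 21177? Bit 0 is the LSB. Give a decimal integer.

1

v = 101001010111001
Shift right by 12: 101
Mask low 2 bits: 01 = 1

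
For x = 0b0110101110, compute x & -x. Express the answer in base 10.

x = 110101110 = 430
-x (two's complement) = …001010010
AND   = 000000010 = 2
(x & -x isolates the lowest set bit of x.)

2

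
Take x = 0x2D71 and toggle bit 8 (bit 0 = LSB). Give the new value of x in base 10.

11377

x = 10110101110001
bit 8 is currently 1; toggle it via x ^ (1 << 8) = x ^ 256
→ 10110001110001 = 11377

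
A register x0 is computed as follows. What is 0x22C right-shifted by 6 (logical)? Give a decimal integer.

0x22C = 1000101100
shift right by 6 → 0000001000 = 8
(equivalently, floor(556 / 64))

8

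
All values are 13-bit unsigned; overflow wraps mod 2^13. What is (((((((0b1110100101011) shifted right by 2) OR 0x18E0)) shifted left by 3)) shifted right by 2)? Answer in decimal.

0b1110100101011 = 1110100101011
→ shifted right by 2 → 0011101001010 = 1866
0x18E0 = 1100011100000
→ OR → 1111111101010 = 8170
→ shifted left by 3 (mod 2^13) → 1111101010000 = 8016
→ shifted right by 2 → 0011111010100 = 2004

2004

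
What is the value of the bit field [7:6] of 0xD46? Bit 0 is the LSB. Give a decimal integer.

1

v = 00110101000110
Shift right by 6: 00110101
Mask low 2 bits: 01 = 1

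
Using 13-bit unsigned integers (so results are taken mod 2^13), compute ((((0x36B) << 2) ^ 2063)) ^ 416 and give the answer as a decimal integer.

1027

0x36B = 0001101101011
→ << 2 (mod 2^13) → 0110110101100 = 3500
2063 = 0100000001111
→ ^ → 0010110100011 = 1443
416 = 0000110100000
→ ^ → 0010000000011 = 1027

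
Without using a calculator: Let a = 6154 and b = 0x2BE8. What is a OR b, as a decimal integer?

6154 = 01100000001010
0x2BE8 = 10101111101000
 OR → 11101111101010 = 15338

15338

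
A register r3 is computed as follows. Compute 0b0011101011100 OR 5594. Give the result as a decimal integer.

6110

a = 0011101011100
5594 = 1010111011010
 OR → 1011111011110 = 6110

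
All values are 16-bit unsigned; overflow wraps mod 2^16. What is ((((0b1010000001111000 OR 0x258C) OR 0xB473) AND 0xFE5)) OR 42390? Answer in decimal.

42487

0b1010000001111000 = 1010000001111000
0x258C = 0010010110001100
→ OR → 1010010111111100 = 42492
0xB473 = 1011010001110011
→ OR → 1011010111111111 = 46591
0xFE5 = 0000111111100101
→ AND → 0000010111100101 = 1509
42390 = 1010010110010110
→ OR → 1010010111110111 = 42487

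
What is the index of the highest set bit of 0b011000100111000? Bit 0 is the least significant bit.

0b011000100111000 = 11000100111000
The topmost 1 is at position 13 (since 2^13 = 8192 ≤ 12600 < 16384).

13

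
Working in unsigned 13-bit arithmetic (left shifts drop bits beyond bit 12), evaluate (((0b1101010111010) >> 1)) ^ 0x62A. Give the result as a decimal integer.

0b1101010111010 = 1101010111010
→ >> 1 → 0110101011101 = 3421
0x62A = 0011000101010
→ ^ → 0101101110111 = 2935

2935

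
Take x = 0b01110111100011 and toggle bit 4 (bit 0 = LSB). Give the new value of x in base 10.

x = 01110111100011
bit 4 is currently 0; toggle it via x ^ (1 << 4) = x ^ 16
→ 01110111110011 = 7667

7667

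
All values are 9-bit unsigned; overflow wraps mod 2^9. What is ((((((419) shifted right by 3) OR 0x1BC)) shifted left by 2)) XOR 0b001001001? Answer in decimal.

419 = 110100011
→ shifted right by 3 → 000110100 = 52
0x1BC = 110111100
→ OR → 110111100 = 444
→ shifted left by 2 (mod 2^9) → 011110000 = 240
0b001001001 = 001001001
→ XOR → 010111001 = 185

185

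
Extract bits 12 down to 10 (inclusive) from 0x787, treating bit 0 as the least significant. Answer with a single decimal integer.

v = 0011110000111
Shift right by 10: 001
Mask low 3 bits: 001 = 1

1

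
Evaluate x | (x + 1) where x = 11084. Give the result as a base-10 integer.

11085

x = 10101101001100 = 11084
x + 1 = 10101101001101
OR    = 10101101001101 = 11085
(x | (x + 1) sets the lowest cleared bit.)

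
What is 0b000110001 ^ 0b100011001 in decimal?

296

a = 000110001
b = 100011001
XOR → 100101000 = 296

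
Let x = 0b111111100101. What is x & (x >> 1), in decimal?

x = 111111100101 = 4069
x>>1 = 011111110010
AND  = 011111100000 = 2016
(x & (x >> 1) has a 1 wherever x has two consecutive 1 bits.)

2016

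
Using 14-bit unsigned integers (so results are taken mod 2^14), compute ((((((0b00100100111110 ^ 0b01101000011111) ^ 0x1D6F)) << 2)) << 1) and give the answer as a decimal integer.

12912

0b00100100111110 = 00100100111110
0b01101000011111 = 01101000011111
→ ^ → 01001100100001 = 4897
0x1D6F = 01110101101111
→ ^ → 00111001001110 = 3662
→ << 2 (mod 2^14) → 11100100111000 = 14648
→ << 1 (mod 2^14) → 11001001110000 = 12912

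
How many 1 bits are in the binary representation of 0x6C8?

5

0x6C8 = 11011001000
Count the 1s: 1 + 1 + 1 + 1 + 1 = 5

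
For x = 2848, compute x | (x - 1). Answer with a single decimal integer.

2879

x = 101100100000 = 2848
x - 1 = 101100011111
OR    = 101100111111 = 2879
(x | (x - 1) sets all bits below the lowest set bit.)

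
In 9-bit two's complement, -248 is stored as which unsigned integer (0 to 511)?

248 in 9 bits: 011111000
Invert: 100000111
Add 1:  100001000 = 264
(Check: 2^9 - 248 = 512 - 248 = 264.)

264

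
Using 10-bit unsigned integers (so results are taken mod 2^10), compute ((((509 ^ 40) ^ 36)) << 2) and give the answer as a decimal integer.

964

509 = 0111111101
40 = 0000101000
→ ^ → 0111010101 = 469
36 = 0000100100
→ ^ → 0111110001 = 497
→ << 2 (mod 2^10) → 1111000100 = 964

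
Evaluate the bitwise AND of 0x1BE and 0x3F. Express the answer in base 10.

0x1BE = 110111110
0x3F = 000111111
AND → 000111110 = 62

62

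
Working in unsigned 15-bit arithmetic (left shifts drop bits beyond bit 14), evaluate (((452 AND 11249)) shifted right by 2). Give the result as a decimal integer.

452 = 000000111000100
11249 = 010101111110001
→ AND → 000000111000000 = 448
→ shifted right by 2 → 000000001110000 = 112

112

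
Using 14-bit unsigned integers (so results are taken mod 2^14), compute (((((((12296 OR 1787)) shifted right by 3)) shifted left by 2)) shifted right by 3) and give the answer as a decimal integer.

12296 = 11000000001000
1787 = 00011011111011
→ OR → 11011011111011 = 14075
→ shifted right by 3 → 00011011011111 = 1759
→ shifted left by 2 (mod 2^14) → 01101101111100 = 7036
→ shifted right by 3 → 00001101101111 = 879

879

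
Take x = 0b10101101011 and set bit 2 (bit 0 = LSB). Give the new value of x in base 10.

1391

x = 10101101011
bit 2 is currently 0; set it via x | (1 << 2) = x | 4
→ 10101101111 = 1391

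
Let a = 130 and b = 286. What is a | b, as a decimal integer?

414

130 = 010000010
286 = 100011110
 OR → 110011110 = 414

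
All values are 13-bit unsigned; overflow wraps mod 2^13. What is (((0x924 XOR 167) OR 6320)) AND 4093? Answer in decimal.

2481

0x924 = 0100100100100
167 = 0000010100111
→ XOR → 0100110000011 = 2435
6320 = 1100010110000
→ OR → 1100110110011 = 6579
4093 = 0111111111101
→ AND → 0100110110001 = 2481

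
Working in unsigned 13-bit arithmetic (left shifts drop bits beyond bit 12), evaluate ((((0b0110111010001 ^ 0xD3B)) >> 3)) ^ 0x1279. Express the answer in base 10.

0b0110111010001 = 0110111010001
0xD3B = 0110100111011
→ ^ → 0000011101010 = 234
→ >> 3 → 0000000011101 = 29
0x1279 = 1001001111001
→ ^ → 1001001100100 = 4708

4708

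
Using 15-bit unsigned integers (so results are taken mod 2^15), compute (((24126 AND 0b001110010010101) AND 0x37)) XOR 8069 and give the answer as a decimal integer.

24126 = 101111000111110
0b001110010010101 = 001110010010101
→ AND → 001110000010100 = 7188
0x37 = 000000000110111
→ AND → 000000000010100 = 20
8069 = 001111110000101
→ XOR → 001111110010001 = 8081

8081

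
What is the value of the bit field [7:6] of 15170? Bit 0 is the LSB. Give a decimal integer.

1

v = 11101101000010
Shift right by 6: 11101101
Mask low 2 bits: 01 = 1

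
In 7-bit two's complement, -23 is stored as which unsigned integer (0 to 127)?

23 in 7 bits: 0010111
Invert: 1101000
Add 1:  1101001 = 105
(Check: 2^7 - 23 = 128 - 23 = 105.)

105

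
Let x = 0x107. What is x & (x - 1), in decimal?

262

x = 100000111 = 263
x - 1 = 100000110
AND   = 100000110 = 262
(x & (x - 1) clears the lowest set bit of x.)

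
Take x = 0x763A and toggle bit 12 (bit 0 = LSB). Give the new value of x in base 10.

26170

x = 111011000111010
bit 12 is currently 1; toggle it via x ^ (1 << 12) = x ^ 4096
→ 110011000111010 = 26170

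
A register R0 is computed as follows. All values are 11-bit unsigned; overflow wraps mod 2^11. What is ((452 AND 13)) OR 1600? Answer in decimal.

452 = 00111000100
13 = 00000001101
→ AND → 00000000100 = 4
1600 = 11001000000
→ OR → 11001000100 = 1604

1604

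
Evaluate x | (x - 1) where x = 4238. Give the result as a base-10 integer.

4239

x = 1000010001110 = 4238
x - 1 = 1000010001101
OR    = 1000010001111 = 4239
(x | (x - 1) sets all bits below the lowest set bit.)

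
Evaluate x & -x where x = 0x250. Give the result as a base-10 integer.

x = 1001010000 = 592
-x (two's complement) = …0110110000
AND   = 0000010000 = 16
(x & -x isolates the lowest set bit of x.)

16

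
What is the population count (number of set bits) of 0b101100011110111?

10

n = 101100011110111
Count the 1s: 1 + 1 + 1 + 1 + 1 + 1 + 1 + 1 + 1 + 1 = 10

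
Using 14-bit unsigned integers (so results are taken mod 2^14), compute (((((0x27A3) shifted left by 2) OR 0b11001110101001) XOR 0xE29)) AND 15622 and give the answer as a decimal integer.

0x27A3 = 10011110100011
→ shifted left by 2 (mod 2^14) → 01111010001100 = 7820
0b11001110101001 = 11001110101001
→ OR → 11111110101101 = 16301
0xE29 = 00111000101001
→ XOR → 11000110000100 = 12676
15622 = 11110100000110
→ AND → 11000100000100 = 12548

12548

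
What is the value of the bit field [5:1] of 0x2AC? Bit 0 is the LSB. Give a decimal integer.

v = 1010101100
Shift right by 1: 101010110
Mask low 5 bits: 10110 = 22

22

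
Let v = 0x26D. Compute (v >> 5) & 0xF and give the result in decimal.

3

v = 1001101101
Shift right by 5: 10011
Mask low 4 bits: 0011 = 3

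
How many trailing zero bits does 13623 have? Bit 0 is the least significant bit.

13623 = 11010100110111
Trailing zeros: 0, so the lowest set bit is bit 0 (value 1).

0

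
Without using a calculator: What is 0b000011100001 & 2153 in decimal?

a = 000011100001
2153 = 100001101001
AND → 000001100001 = 97

97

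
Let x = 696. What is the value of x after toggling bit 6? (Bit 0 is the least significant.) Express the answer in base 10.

x = 1010111000
bit 6 is currently 0; toggle it via x ^ (1 << 6) = x ^ 64
→ 1011111000 = 760

760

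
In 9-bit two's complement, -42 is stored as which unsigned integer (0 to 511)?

470

42 in 9 bits: 000101010
Invert: 111010101
Add 1:  111010110 = 470
(Check: 2^9 - 42 = 512 - 42 = 470.)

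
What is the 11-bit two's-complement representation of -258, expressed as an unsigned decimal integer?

1790

258 in 11 bits: 00100000010
Invert: 11011111101
Add 1:  11011111110 = 1790
(Check: 2^11 - 258 = 2048 - 258 = 1790.)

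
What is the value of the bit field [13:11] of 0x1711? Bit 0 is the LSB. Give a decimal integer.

v = 01011100010001
Shift right by 11: 010
Mask low 3 bits: 010 = 2

2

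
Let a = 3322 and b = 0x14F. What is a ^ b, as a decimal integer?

3509

3322 = 110011111010
0x14F = 000101001111
XOR → 110110110101 = 3509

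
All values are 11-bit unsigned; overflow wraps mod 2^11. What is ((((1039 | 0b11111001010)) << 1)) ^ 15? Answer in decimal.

1039 = 10000001111
0b11111001010 = 11111001010
→ | → 11111001111 = 1999
→ << 1 (mod 2^11) → 11110011110 = 1950
15 = 00000001111
→ ^ → 11110010001 = 1937

1937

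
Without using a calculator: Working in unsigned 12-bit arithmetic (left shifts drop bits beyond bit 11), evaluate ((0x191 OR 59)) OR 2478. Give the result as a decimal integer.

2495

0x191 = 000110010001
59 = 000000111011
→ OR → 000110111011 = 443
2478 = 100110101110
→ OR → 100110111111 = 2495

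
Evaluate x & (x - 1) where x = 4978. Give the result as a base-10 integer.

4976

x = 1001101110010 = 4978
x - 1 = 1001101110001
AND   = 1001101110000 = 4976
(x & (x - 1) clears the lowest set bit of x.)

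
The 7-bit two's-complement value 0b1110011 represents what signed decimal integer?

-13

pattern = 1110011 (MSB is 1 ⇒ negative)
Invert: 0001100, add 1 → 0001101 = 13, so the value is -13.
(Equivalently: 115 - 2^7 = 115 - 128 = -13.)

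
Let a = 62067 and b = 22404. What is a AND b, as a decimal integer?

20992

62067 = 1111001001110011
22404 = 0101011110000100
AND → 0101001000000000 = 20992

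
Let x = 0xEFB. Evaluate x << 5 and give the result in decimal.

0xEFB = 00000111011111011
shift left by 5 → 11101111101100000 = 122720
(equivalently, 3835 × 2^5 = 3835 × 32)

122720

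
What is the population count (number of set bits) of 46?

46 = 101110
Count the 1s: 1 + 1 + 1 + 1 = 4

4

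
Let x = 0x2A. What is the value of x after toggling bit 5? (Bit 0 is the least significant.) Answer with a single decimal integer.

x = 00101010
bit 5 is currently 1; toggle it via x ^ (1 << 5) = x ^ 32
→ 00001010 = 10

10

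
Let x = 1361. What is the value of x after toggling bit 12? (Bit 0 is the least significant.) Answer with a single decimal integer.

x = 0010101010001
bit 12 is currently 0; toggle it via x ^ (1 << 12) = x ^ 4096
→ 1010101010001 = 5457

5457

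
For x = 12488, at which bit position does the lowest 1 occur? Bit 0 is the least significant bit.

3

12488 = 11000011001000
Trailing zeros: 3, so the lowest set bit is bit 3 (value 8).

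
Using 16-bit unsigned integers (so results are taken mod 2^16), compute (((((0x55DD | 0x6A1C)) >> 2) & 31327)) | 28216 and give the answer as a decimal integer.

0x55DD = 0101010111011101
0x6A1C = 0110101000011100
→ | → 0111111111011101 = 32733
→ >> 2 → 0001111111110111 = 8183
31327 = 0111101001011111
→ & → 0001101001010111 = 6743
28216 = 0110111000111000
→ | → 0111111001111111 = 32383

32383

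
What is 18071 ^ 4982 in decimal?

21985

18071 = 100011010010111
4982 = 001001101110110
XOR → 101010111100001 = 21985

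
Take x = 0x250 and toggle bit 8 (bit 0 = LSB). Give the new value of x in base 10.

848

x = 1001010000
bit 8 is currently 0; toggle it via x ^ (1 << 8) = x ^ 256
→ 1101010000 = 848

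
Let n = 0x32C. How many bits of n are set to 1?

5

0x32C = 1100101100
Count the 1s: 1 + 1 + 1 + 1 + 1 = 5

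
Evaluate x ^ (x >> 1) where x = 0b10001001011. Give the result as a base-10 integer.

1646

x = 10001001011 = 1099
x>>1 = 01000100101
XOR  = 11001101110 = 1646
(x ^ (x >> 1) gives the standard binary-reflected Gray code of x.)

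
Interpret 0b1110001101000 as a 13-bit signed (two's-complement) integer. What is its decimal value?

-920

pattern = 1110001101000 (MSB is 1 ⇒ negative)
Invert: 0001110010111, add 1 → 0001110011000 = 920, so the value is -920.
(Equivalently: 7272 - 2^13 = 7272 - 8192 = -920.)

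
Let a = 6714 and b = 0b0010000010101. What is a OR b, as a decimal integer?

7743

6714 = 1101000111010
b = 0010000010101
 OR → 1111000111111 = 7743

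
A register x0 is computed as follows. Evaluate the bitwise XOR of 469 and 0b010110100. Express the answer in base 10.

469 = 111010101
b = 010110100
XOR → 101100001 = 353

353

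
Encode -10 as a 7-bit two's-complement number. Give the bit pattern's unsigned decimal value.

118

10 in 7 bits: 0001010
Invert: 1110101
Add 1:  1110110 = 118
(Check: 2^7 - 10 = 128 - 10 = 118.)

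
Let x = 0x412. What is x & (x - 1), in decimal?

1040

x = 10000010010 = 1042
x - 1 = 10000010001
AND   = 10000010000 = 1040
(x & (x - 1) clears the lowest set bit of x.)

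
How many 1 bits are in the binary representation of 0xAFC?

0xAFC = 101011111100
Count the 1s: 1 + 1 + 1 + 1 + 1 + 1 + 1 + 1 = 8

8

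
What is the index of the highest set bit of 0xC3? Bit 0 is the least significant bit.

7

0xC3 = 11000011
The topmost 1 is at position 7 (since 2^7 = 128 ≤ 195 < 256).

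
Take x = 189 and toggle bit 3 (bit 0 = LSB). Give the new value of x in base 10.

181

x = 10111101
bit 3 is currently 1; toggle it via x ^ (1 << 3) = x ^ 8
→ 10110101 = 181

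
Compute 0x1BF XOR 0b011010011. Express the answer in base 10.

0x1BF = 110111111
b = 011010011
XOR → 101101100 = 364

364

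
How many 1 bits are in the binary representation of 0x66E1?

0x66E1 = 110011011100001
Count the 1s: 1 + 1 + 1 + 1 + 1 + 1 + 1 + 1 = 8

8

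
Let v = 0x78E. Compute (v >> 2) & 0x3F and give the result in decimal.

v = 011110001110
Shift right by 2: 0111100011
Mask low 6 bits: 100011 = 35

35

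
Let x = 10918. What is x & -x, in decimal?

2

x = 10101010100110 = 10918
-x (two's complement) = …01010101011010
AND   = 00000000000010 = 2
(x & -x isolates the lowest set bit of x.)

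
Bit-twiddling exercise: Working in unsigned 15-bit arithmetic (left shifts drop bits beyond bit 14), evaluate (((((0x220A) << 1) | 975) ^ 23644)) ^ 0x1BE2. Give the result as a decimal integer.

0x220A = 010001000001010
→ << 1 (mod 2^15) → 100010000010100 = 17428
975 = 000001111001111
→ | → 100011111011111 = 18399
23644 = 101110001011100
→ ^ → 001101110000011 = 7043
0x1BE2 = 001101111100010
→ ^ → 000000001100001 = 97

97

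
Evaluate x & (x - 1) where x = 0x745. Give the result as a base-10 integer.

x = 11101000101 = 1861
x - 1 = 11101000100
AND   = 11101000100 = 1860
(x & (x - 1) clears the lowest set bit of x.)

1860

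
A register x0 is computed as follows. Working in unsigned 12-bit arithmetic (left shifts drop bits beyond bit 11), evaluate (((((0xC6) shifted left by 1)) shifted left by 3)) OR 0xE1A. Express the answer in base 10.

3706

0xC6 = 000011000110
→ shifted left by 1 (mod 2^12) → 000110001100 = 396
→ shifted left by 3 (mod 2^12) → 110001100000 = 3168
0xE1A = 111000011010
→ OR → 111001111010 = 3706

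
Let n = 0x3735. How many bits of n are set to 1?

9

0x3735 = 11011100110101
Count the 1s: 1 + 1 + 1 + 1 + 1 + 1 + 1 + 1 + 1 = 9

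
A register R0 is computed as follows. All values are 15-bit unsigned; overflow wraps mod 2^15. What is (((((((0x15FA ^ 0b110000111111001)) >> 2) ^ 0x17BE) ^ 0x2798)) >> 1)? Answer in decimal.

0x15FA = 001010111111010
0b110000111111001 = 110000111111001
→ ^ → 111010000000011 = 29699
→ >> 2 → 001110100000000 = 7424
0x17BE = 001011110111110
→ ^ → 000101010111110 = 2750
0x2798 = 010011110011000
→ ^ → 010110100100110 = 11558
→ >> 1 → 001011010010011 = 5779

5779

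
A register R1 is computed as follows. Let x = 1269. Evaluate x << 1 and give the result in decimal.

2538

1269 = 010011110101
shift left by 1 → 100111101010 = 2538
(equivalently, 1269 × 2^1 = 1269 × 2)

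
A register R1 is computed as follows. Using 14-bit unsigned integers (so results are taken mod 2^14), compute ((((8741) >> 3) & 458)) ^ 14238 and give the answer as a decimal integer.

14302

8741 = 10001000100101
→ >> 3 → 00010001000100 = 1092
458 = 00000111001010
→ & → 00000001000000 = 64
14238 = 11011110011110
→ ^ → 11011111011110 = 14302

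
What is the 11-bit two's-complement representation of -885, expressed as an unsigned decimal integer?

1163

885 in 11 bits: 01101110101
Invert: 10010001010
Add 1:  10010001011 = 1163
(Check: 2^11 - 885 = 2048 - 885 = 1163.)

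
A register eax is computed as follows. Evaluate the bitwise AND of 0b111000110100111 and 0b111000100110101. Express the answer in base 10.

a = 111000110100111
b = 111000100110101
AND → 111000100100101 = 28965

28965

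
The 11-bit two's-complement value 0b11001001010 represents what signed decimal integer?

pattern = 11001001010 (MSB is 1 ⇒ negative)
Invert: 00110110101, add 1 → 00110110110 = 438, so the value is -438.
(Equivalently: 1610 - 2^11 = 1610 - 2048 = -438.)

-438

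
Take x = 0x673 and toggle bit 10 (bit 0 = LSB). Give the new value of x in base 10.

627

x = 011001110011
bit 10 is currently 1; toggle it via x ^ (1 << 10) = x ^ 1024
→ 001001110011 = 627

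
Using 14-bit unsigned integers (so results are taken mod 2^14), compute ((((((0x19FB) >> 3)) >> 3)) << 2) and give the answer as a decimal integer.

412

0x19FB = 01100111111011
→ >> 3 → 00001100111111 = 831
→ >> 3 → 00000001100111 = 103
→ << 2 (mod 2^14) → 00000110011100 = 412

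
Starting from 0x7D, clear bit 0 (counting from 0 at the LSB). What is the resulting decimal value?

x = 001111101
bit 0 is currently 1; clear it via x & ~(1 << 0) = x & ~1
→ 001111100 = 124

124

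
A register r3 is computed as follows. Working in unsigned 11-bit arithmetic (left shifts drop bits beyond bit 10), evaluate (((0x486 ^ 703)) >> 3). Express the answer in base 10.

0x486 = 10010000110
703 = 01010111111
→ ^ → 11000111001 = 1593
→ >> 3 → 00011000111 = 199

199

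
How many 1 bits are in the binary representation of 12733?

12733 = 11000110111101
Count the 1s: 1 + 1 + 1 + 1 + 1 + 1 + 1 + 1 + 1 = 9

9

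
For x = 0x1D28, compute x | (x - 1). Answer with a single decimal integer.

x = 1110100101000 = 7464
x - 1 = 1110100100111
OR    = 1110100101111 = 7471
(x | (x - 1) sets all bits below the lowest set bit.)

7471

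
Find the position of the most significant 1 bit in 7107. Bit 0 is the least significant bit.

7107 = 1101111000011
The topmost 1 is at position 12 (since 2^12 = 4096 ≤ 7107 < 8192).

12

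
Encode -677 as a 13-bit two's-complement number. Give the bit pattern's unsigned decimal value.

677 in 13 bits: 0001010100101
Invert: 1110101011010
Add 1:  1110101011011 = 7515
(Check: 2^13 - 677 = 8192 - 677 = 7515.)

7515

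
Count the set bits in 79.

79 = 1001111
Count the 1s: 1 + 1 + 1 + 1 + 1 = 5

5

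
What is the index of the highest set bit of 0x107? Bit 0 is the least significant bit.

8

0x107 = 100000111
The topmost 1 is at position 8 (since 2^8 = 256 ≤ 263 < 512).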